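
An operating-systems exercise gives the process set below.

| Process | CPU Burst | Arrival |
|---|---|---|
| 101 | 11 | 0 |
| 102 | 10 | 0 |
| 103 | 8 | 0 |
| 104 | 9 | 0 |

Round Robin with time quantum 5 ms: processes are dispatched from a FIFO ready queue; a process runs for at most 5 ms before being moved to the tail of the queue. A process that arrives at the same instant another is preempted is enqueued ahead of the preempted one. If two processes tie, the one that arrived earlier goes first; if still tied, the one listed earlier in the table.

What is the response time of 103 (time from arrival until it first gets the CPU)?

10

Schedule: | 101 0-5 | 102 5-10 | 103 10-15 | 104 15-20 | 101 20-25 | 102 25-30 | 103 30-33 | 104 33-37 | 101 37-38 |
Completion: 101=38  102=30  103=33  104=37
Turnaround (C−A): 101=38  102=30  103=33  104=37
Response(103) = first start − arrival = 10 − 0 = 10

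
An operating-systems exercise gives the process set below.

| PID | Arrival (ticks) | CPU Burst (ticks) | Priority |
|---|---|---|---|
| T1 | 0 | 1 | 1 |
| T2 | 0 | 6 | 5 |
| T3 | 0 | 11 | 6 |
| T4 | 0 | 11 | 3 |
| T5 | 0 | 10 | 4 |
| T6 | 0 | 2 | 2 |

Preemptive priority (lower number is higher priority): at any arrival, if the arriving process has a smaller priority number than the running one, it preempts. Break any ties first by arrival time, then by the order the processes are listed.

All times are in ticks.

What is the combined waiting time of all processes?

Gantt: | T1 0-1 | T6 1-3 | T4 3-14 | T5 14-24 | T2 24-30 | T3 30-41 |
Completion: T1=1  T2=30  T3=41  T4=14  T5=24  T6=3
Waiting = turnaround − burst: T1=0, T2=24, T3=30, T4=3, T5=14, T6=1
Total waiting = 0 + 24 + 30 + 3 + 14 + 1 = 72

72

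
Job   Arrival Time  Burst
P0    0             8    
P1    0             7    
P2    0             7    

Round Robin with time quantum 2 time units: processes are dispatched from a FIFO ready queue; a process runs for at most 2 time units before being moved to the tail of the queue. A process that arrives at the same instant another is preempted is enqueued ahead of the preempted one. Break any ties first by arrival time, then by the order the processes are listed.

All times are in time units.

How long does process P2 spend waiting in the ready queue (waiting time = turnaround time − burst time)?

15

Timeline: | P0 0-2 | P1 2-4 | P2 4-6 | P0 6-8 | P1 8-10 | P2 10-12 | P0 12-14 | P1 14-16 | P2 16-18 | P0 18-20 | P1 20-21 | P2 21-22 |
Completion: P0=20  P1=21  P2=22
Turnaround (C−A): P0=20  P1=21  P2=22
Waiting(P2) = turnaround − burst = 22 − 7 = 15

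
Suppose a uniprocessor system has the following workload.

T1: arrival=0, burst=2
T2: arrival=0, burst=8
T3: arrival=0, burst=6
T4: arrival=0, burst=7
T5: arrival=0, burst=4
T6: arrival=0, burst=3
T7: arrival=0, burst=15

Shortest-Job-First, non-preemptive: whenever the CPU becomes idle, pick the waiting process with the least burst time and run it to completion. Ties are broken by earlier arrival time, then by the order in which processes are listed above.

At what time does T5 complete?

9

Timeline: | T1 0-2 | T6 2-5 | T5 5-9 | T3 9-15 | T4 15-22 | T2 22-30 | T7 30-45 |
Completion: T1=2  T2=30  T3=15  T4=22  T5=9  T6=5  T7=45
Turnaround (C−A): T1=2  T2=30  T3=15  T4=22  T5=9  T6=5  T7=45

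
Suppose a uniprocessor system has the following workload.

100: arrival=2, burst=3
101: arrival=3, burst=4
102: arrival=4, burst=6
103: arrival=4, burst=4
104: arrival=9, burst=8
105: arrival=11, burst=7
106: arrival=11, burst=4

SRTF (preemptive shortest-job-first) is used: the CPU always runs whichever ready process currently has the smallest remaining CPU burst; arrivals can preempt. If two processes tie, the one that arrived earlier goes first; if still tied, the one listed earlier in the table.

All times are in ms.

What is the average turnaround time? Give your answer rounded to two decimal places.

13.00

Timeline: | idle 0-2 | 100 2-5 | 101 5-9 | 103 9-13 | 106 13-17 | 102 17-23 | 105 23-30 | 104 30-38 |
Completion: 100=5  101=9  102=23  103=13  104=38  105=30  106=17
Turnaround (C−A): 100=3  101=6  102=19  103=9  104=29  105=19  106=6
Turnaround times: 100=3, 101=6, 102=19, 103=9, 104=29, 105=19, 106=6
Average turnaround = (3+6+19+9+29+19+6) / 7 = 91/7 = 13.00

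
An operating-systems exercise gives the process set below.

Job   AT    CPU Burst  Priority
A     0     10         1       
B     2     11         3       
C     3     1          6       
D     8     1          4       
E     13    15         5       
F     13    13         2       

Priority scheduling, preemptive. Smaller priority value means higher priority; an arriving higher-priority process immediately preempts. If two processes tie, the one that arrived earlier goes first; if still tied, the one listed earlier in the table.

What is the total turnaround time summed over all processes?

Timeline: | A 0-10 | B 10-13 | F 13-26 | B 26-34 | D 34-35 | E 35-50 | C 50-51 |
Completion: A=10  B=34  C=51  D=35  E=50  F=26
Turnaround = completion − arrival: A=10, B=32, C=48, D=27, E=37, F=13
Total turnaround = 10 + 32 + 48 + 27 + 37 + 13 = 167

167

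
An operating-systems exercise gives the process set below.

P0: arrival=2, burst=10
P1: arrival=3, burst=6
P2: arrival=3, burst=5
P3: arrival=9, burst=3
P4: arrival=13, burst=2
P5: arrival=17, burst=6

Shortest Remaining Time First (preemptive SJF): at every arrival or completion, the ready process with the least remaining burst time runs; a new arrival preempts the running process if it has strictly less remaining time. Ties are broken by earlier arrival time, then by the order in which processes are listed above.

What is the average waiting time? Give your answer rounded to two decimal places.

Gantt: | idle 0-2 | P0 2-3 | P2 3-8 | P1 8-9 | P3 9-12 | P1 12-13 | P4 13-15 | P1 15-19 | P5 19-25 | P0 25-34 |
Completion: P0=34  P1=19  P2=8  P3=12  P4=15  P5=25
Waiting times: P0=22, P1=10, P2=0, P3=0, P4=0, P5=2
Average waiting = (22+10+0+0+0+2) / 6 = 34/6 = 5.67

5.67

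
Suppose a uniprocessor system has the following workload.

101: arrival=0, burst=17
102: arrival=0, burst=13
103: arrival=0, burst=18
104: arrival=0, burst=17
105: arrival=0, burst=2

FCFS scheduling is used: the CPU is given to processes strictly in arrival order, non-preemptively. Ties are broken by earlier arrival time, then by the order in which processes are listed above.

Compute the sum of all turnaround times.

227

Timeline: | 101 0-17 | 102 17-30 | 103 30-48 | 104 48-65 | 105 65-67 |
Completion: 101=17  102=30  103=48  104=65  105=67
Turnaround (C−A): 101=17  102=30  103=48  104=65  105=67
Turnaround = completion − arrival: 101=17, 102=30, 103=48, 104=65, 105=67
Total turnaround = 17 + 30 + 48 + 65 + 67 = 227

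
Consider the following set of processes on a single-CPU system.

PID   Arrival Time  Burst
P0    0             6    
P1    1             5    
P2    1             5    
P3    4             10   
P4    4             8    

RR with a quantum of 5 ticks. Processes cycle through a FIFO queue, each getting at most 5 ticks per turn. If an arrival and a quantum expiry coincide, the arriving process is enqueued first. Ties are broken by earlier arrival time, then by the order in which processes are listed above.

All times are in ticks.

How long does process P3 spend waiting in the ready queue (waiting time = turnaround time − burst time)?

17

Timeline: | P0 0-5 | P1 5-10 | P2 10-15 | P3 15-20 | P4 20-25 | P0 25-26 | P3 26-31 | P4 31-34 |
Completion: P0=26  P1=10  P2=15  P3=31  P4=34
Waiting(P3) = turnaround − burst = 27 − 10 = 17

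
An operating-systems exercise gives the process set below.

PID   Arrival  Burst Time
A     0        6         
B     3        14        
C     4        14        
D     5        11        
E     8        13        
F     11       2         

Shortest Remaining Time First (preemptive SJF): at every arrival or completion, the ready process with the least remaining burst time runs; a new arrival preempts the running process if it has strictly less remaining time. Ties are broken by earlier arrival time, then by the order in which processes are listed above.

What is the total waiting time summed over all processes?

85

Timeline: | A 0-6 | D 6-11 | F 11-13 | D 13-19 | E 19-32 | B 32-46 | C 46-60 |
Completion: A=6  B=46  C=60  D=19  E=32  F=13
Waiting = turnaround − burst: A=0, B=29, C=42, D=3, E=11, F=0
Total waiting = 0 + 29 + 42 + 3 + 11 + 0 = 85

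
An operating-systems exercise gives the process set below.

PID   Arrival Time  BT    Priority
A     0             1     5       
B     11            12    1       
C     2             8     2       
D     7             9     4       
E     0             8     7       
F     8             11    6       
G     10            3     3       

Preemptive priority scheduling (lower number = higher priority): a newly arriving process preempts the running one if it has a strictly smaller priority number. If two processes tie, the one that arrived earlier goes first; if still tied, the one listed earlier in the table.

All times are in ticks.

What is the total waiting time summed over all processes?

100

Schedule: | A 0-1 | E 1-2 | C 2-10 | G 10-11 | B 11-23 | G 23-25 | D 25-34 | F 34-45 | E 45-52 |
Completion: A=1  B=23  C=10  D=34  E=52  F=45  G=25
Turnaround (C−A): A=1  B=12  C=8  D=27  E=52  F=37  G=15
Waiting = turnaround − burst: A=0, B=0, C=0, D=18, E=44, F=26, G=12
Total waiting = 0 + 0 + 0 + 18 + 44 + 26 + 12 = 100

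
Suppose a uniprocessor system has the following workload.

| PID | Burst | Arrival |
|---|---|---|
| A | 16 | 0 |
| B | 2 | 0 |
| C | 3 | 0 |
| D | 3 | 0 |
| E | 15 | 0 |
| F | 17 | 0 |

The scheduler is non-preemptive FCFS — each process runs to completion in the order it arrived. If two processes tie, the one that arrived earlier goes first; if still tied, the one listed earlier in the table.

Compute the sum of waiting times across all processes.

Gantt: | A 0-16 | B 16-18 | C 18-21 | D 21-24 | E 24-39 | F 39-56 |
Completion: A=16  B=18  C=21  D=24  E=39  F=56
Turnaround (C−A): A=16  B=18  C=21  D=24  E=39  F=56
Waiting = turnaround − burst: A=0, B=16, C=18, D=21, E=24, F=39
Total waiting = 0 + 16 + 18 + 21 + 24 + 39 = 118

118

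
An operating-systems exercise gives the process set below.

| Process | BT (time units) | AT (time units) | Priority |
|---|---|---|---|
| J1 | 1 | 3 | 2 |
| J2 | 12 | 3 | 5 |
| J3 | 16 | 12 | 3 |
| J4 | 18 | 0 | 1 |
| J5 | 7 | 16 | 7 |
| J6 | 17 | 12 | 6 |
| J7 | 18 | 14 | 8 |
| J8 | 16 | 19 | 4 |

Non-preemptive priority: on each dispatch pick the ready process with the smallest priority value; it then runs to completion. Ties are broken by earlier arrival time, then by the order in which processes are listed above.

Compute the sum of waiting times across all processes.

274

Schedule: | J4 0-18 | J1 18-19 | J3 19-35 | J8 35-51 | J2 51-63 | J6 63-80 | J5 80-87 | J7 87-105 |
Completion: J1=19  J2=63  J3=35  J4=18  J5=87  J6=80  J7=105  J8=51
Turnaround (C−A): J1=16  J2=60  J3=23  J4=18  J5=71  J6=68  J7=91  J8=32
Waiting = turnaround − burst: J1=15, J2=48, J3=7, J4=0, J5=64, J6=51, J7=73, J8=16
Total waiting = 15 + 48 + 7 + 0 + 64 + 51 + 73 + 16 = 274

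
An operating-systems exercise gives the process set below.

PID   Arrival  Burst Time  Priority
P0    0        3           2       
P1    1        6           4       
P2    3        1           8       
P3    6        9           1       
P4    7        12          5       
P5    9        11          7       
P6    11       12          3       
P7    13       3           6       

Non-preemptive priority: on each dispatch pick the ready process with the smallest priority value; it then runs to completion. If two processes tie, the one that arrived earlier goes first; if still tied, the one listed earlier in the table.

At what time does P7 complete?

45

Schedule: | P0 0-3 | P1 3-9 | P3 9-18 | P6 18-30 | P4 30-42 | P7 42-45 | P5 45-56 | P2 56-57 |
Completion: P0=3  P1=9  P2=57  P3=18  P4=42  P5=56  P6=30  P7=45
Turnaround (C−A): P0=3  P1=8  P2=54  P3=12  P4=35  P5=47  P6=19  P7=32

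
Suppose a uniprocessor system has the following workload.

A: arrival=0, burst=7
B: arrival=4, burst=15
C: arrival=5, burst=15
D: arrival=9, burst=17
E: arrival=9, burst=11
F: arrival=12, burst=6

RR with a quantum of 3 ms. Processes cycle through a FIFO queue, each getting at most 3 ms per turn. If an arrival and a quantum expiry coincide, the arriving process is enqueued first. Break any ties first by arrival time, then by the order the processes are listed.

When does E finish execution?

Timeline: | A 0-6 | B 6-9 | C 9-12 | A 12-13 | D 13-16 | E 16-19 | B 19-22 | F 22-25 | C 25-28 | D 28-31 | E 31-34 | B 34-37 | F 37-40 | C 40-43 | D 43-46 | E 46-49 | B 49-52 | C 52-55 | D 55-58 | E 58-60 | B 60-63 | C 63-66 | D 66-71 |
Completion: A=13  B=63  C=66  D=71  E=60  F=40

60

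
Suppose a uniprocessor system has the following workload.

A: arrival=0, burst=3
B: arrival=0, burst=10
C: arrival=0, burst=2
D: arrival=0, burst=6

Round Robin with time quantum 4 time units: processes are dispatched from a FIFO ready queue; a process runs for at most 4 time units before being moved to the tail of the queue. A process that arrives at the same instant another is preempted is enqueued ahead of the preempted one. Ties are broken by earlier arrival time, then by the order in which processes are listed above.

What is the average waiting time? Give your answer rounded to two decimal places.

Schedule: | A 0-3 | B 3-7 | C 7-9 | D 9-13 | B 13-17 | D 17-19 | B 19-21 |
Completion: A=3  B=21  C=9  D=19
Waiting times: A=0, B=11, C=7, D=13
Average waiting = (0+11+7+13) / 4 = 31/4 = 7.75

7.75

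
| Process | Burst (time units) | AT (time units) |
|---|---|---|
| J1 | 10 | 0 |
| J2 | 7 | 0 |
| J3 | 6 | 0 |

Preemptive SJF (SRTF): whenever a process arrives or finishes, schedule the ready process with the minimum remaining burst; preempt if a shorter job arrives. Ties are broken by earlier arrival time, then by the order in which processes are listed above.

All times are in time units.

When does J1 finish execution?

Schedule: | J3 0-6 | J2 6-13 | J1 13-23 |
Completion: J1=23  J2=13  J3=6
Turnaround (C−A): J1=23  J2=13  J3=6

23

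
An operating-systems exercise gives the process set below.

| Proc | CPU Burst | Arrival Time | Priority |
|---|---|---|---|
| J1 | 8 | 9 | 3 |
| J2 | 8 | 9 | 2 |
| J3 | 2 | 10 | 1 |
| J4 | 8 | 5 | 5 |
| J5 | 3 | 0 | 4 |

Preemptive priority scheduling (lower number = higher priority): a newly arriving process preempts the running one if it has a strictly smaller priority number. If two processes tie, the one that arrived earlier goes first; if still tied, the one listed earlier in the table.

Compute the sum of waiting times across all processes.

Gantt: | J5 0-3 | idle 3-5 | J4 5-9 | J2 9-10 | J3 10-12 | J2 12-19 | J1 19-27 | J4 27-31 |
Completion: J1=27  J2=19  J3=12  J4=31  J5=3
Turnaround (C−A): J1=18  J2=10  J3=2  J4=26  J5=3
Waiting = turnaround − burst: J1=10, J2=2, J3=0, J4=18, J5=0
Total waiting = 10 + 2 + 0 + 18 + 0 = 30

30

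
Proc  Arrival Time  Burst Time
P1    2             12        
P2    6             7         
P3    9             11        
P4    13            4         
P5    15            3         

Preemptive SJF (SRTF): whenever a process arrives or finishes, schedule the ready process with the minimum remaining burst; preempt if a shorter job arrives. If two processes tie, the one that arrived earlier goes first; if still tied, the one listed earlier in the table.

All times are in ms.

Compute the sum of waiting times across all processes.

Gantt: | idle 0-2 | P1 2-6 | P2 6-13 | P4 13-17 | P5 17-20 | P1 20-28 | P3 28-39 |
Completion: P1=28  P2=13  P3=39  P4=17  P5=20
Waiting = turnaround − burst: P1=14, P2=0, P3=19, P4=0, P5=2
Total waiting = 14 + 0 + 19 + 0 + 2 = 35

35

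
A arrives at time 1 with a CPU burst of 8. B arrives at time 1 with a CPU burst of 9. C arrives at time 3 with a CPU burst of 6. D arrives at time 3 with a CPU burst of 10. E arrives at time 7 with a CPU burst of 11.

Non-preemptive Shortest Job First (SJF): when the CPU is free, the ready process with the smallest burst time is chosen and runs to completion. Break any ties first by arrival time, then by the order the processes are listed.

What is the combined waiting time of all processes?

Schedule: | idle 0-1 | A 1-9 | C 9-15 | B 15-24 | D 24-34 | E 34-45 |
Completion: A=9  B=24  C=15  D=34  E=45
Waiting = turnaround − burst: A=0, B=14, C=6, D=21, E=27
Total waiting = 0 + 14 + 6 + 21 + 27 = 68

68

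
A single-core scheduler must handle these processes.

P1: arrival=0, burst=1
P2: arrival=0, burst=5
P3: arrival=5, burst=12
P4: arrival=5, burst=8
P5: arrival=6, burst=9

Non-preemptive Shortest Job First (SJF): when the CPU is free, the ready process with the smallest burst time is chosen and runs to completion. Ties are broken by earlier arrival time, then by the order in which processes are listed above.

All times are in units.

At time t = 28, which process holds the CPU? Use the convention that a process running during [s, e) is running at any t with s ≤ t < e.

P3

Schedule: | P1 0-1 | P2 1-6 | P4 6-14 | P5 14-23 | P3 23-35 |
Completion: P1=1  P2=6  P3=35  P4=14  P5=23
Turnaround (C−A): P1=1  P2=6  P3=30  P4=9  P5=17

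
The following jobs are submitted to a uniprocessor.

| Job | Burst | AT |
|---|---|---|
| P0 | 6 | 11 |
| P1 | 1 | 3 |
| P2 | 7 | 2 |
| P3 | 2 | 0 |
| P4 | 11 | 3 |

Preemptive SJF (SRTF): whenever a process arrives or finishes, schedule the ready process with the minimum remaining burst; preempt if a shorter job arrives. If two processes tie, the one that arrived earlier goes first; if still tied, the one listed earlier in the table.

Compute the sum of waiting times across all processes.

Timeline: | P3 0-2 | P2 2-3 | P1 3-4 | P2 4-10 | P4 10-11 | P0 11-17 | P4 17-27 |
Completion: P0=17  P1=4  P2=10  P3=2  P4=27
Waiting = turnaround − burst: P0=0, P1=0, P2=1, P3=0, P4=13
Total waiting = 0 + 0 + 1 + 0 + 13 = 14

14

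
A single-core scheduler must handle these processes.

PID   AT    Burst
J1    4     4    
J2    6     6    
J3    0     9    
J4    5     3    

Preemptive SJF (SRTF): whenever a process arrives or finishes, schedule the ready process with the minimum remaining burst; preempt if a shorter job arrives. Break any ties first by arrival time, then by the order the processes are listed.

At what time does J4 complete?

Schedule: | J3 0-4 | J1 4-8 | J4 8-11 | J3 11-16 | J2 16-22 |
Completion: J1=8  J2=22  J3=16  J4=11
Turnaround (C−A): J1=4  J2=16  J3=16  J4=6

11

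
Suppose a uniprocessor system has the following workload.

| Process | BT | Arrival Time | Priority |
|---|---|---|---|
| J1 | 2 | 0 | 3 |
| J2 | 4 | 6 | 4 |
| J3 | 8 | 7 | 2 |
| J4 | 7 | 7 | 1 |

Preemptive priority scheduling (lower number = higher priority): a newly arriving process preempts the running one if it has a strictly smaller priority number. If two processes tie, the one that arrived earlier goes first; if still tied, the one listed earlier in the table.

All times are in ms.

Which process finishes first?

J1

Timeline: | J1 0-2 | idle 2-6 | J2 6-7 | J4 7-14 | J3 14-22 | J2 22-25 |
Completion: J1=2  J2=25  J3=22  J4=14
Finish order: J1 → J4 → J3 → J2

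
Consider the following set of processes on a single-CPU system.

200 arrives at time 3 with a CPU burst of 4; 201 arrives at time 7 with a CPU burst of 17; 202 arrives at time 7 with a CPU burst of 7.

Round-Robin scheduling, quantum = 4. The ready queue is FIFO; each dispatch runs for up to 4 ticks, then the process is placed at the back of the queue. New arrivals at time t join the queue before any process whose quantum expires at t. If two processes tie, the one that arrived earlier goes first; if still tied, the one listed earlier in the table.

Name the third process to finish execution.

Timeline: | idle 0-3 | 200 3-7 | 201 7-11 | 202 11-15 | 201 15-19 | 202 19-22 | 201 22-31 |
Completion: 200=7  201=31  202=22
Turnaround (C−A): 200=4  201=24  202=15
Finish order: 200 → 202 → 201

201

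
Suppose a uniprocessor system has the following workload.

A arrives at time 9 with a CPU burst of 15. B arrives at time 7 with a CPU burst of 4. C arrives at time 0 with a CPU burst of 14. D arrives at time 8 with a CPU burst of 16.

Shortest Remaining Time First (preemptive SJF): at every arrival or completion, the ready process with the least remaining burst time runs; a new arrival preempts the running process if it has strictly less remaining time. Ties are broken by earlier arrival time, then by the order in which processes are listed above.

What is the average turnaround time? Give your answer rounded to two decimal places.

Gantt: | C 0-7 | B 7-11 | C 11-18 | A 18-33 | D 33-49 |
Completion: A=33  B=11  C=18  D=49
Turnaround times: A=24, B=4, C=18, D=41
Average turnaround = (24+4+18+41) / 4 = 87/4 = 21.75

21.75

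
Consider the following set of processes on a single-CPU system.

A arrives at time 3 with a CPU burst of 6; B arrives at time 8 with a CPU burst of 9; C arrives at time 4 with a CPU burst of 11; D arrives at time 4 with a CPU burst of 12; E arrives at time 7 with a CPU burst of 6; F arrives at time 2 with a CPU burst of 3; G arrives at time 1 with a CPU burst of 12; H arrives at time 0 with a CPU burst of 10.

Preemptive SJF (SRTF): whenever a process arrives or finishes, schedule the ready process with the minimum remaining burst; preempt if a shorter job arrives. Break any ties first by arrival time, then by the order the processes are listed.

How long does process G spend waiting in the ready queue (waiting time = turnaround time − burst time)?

44

Gantt: | H 0-2 | F 2-5 | A 5-11 | E 11-17 | H 17-25 | B 25-34 | C 34-45 | G 45-57 | D 57-69 |
Completion: A=11  B=34  C=45  D=69  E=17  F=5  G=57  H=25
Turnaround (C−A): A=8  B=26  C=41  D=65  E=10  F=3  G=56  H=25
Waiting(G) = turnaround − burst = 56 − 12 = 44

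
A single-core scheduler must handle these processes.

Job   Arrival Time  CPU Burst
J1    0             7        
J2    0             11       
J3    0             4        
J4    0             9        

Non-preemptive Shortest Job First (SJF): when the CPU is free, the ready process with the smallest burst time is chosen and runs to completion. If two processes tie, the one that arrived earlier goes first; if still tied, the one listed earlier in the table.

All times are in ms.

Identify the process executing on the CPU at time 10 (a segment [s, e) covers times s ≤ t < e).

J1

Timeline: | J3 0-4 | J1 4-11 | J4 11-20 | J2 20-31 |
Completion: J1=11  J2=31  J3=4  J4=20
Turnaround (C−A): J1=11  J2=31  J3=4  J4=20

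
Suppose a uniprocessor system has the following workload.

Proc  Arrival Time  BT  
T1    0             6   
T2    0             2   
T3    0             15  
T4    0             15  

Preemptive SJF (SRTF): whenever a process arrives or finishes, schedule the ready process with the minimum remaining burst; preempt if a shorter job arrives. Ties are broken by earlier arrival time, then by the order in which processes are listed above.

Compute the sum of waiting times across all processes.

Timeline: | T2 0-2 | T1 2-8 | T3 8-23 | T4 23-38 |
Completion: T1=8  T2=2  T3=23  T4=38
Turnaround (C−A): T1=8  T2=2  T3=23  T4=38
Waiting = turnaround − burst: T1=2, T2=0, T3=8, T4=23
Total waiting = 2 + 0 + 8 + 23 = 33

33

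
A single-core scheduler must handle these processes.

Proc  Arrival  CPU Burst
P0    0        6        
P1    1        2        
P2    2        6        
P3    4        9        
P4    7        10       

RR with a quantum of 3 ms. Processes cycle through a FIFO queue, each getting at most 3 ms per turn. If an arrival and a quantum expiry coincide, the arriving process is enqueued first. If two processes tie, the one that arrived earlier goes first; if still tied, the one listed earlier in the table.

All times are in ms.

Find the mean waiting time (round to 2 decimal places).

10.20

Schedule: | P0 0-3 | P1 3-5 | P2 5-8 | P0 8-11 | P3 11-14 | P4 14-17 | P2 17-20 | P3 20-23 | P4 23-26 | P3 26-29 | P4 29-33 |
Completion: P0=11  P1=5  P2=20  P3=29  P4=33
Waiting times: P0=5, P1=2, P2=12, P3=16, P4=16
Average waiting = (5+2+12+16+16) / 5 = 51/5 = 10.20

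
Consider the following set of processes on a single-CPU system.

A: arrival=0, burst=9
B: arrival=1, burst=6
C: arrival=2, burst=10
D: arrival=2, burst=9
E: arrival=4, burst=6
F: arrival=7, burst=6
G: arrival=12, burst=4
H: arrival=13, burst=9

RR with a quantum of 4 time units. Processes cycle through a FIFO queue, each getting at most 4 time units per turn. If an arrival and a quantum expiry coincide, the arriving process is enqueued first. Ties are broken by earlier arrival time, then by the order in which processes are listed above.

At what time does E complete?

48

Timeline: | A 0-4 | B 4-8 | C 8-12 | D 12-16 | E 16-20 | A 20-24 | F 24-28 | B 28-30 | G 30-34 | C 34-38 | H 38-42 | D 42-46 | E 46-48 | A 48-49 | F 49-51 | C 51-53 | H 53-57 | D 57-58 | H 58-59 |
Completion: A=49  B=30  C=53  D=58  E=48  F=51  G=34  H=59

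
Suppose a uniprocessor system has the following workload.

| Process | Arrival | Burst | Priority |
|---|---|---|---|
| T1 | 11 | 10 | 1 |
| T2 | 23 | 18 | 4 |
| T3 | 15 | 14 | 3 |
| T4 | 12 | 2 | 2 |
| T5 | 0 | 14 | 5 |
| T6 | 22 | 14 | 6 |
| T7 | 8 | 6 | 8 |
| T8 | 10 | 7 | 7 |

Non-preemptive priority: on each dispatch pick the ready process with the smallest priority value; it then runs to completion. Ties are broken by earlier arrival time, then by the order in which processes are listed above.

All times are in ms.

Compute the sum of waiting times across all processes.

Gantt: | T5 0-14 | T1 14-24 | T4 24-26 | T3 26-40 | T2 40-58 | T6 58-72 | T8 72-79 | T7 79-85 |
Completion: T1=24  T2=58  T3=40  T4=26  T5=14  T6=72  T7=85  T8=79
Waiting = turnaround − burst: T1=3, T2=17, T3=11, T4=12, T5=0, T6=36, T7=71, T8=62
Total waiting = 3 + 17 + 11 + 12 + 0 + 36 + 71 + 62 = 212

212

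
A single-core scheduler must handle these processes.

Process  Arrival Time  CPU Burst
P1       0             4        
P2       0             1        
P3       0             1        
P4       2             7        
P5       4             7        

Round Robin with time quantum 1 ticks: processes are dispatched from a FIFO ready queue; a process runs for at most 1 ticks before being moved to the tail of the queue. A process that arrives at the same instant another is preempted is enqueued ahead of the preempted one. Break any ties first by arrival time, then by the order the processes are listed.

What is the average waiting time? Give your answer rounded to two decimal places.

Timeline: | P1 0-1 | P2 1-2 | P3 2-3 | P1 3-4 | P4 4-5 | P5 5-6 | P1 6-7 | P4 7-8 | P5 8-9 | P1 9-10 | P4 10-11 | P5 11-12 | P4 12-13 | P5 13-14 | P4 14-15 | P5 15-16 | P4 16-17 | P5 17-18 | P4 18-19 | P5 19-20 |
Completion: P1=10  P2=2  P3=3  P4=19  P5=20
Turnaround (C−A): P1=10  P2=2  P3=3  P4=17  P5=16
Waiting times: P1=6, P2=1, P3=2, P4=10, P5=9
Average waiting = (6+1+2+10+9) / 5 = 28/5 = 5.60

5.60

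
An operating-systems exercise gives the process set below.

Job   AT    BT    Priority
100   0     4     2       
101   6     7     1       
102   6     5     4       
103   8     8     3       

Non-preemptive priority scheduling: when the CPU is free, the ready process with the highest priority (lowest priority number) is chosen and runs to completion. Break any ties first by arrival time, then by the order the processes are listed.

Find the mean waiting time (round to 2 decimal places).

Timeline: | 100 0-4 | idle 4-6 | 101 6-13 | 103 13-21 | 102 21-26 |
Completion: 100=4  101=13  102=26  103=21
Waiting times: 100=0, 101=0, 102=15, 103=5
Average waiting = (0+0+15+5) / 4 = 20/4 = 5.00

5.00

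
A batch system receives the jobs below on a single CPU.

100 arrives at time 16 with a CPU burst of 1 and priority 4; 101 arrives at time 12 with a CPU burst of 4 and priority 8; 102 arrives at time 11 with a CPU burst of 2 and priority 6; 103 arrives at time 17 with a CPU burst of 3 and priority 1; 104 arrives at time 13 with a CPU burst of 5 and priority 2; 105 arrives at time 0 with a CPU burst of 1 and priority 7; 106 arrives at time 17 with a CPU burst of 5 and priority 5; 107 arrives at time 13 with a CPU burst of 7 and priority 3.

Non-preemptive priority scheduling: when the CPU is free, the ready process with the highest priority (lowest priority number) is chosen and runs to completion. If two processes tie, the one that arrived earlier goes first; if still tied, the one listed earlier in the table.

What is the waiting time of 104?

0

Gantt: | 105 0-1 | idle 1-11 | 102 11-13 | 104 13-18 | 103 18-21 | 107 21-28 | 100 28-29 | 106 29-34 | 101 34-38 |
Completion: 100=29  101=38  102=13  103=21  104=18  105=1  106=34  107=28
Turnaround (C−A): 100=13  101=26  102=2  103=4  104=5  105=1  106=17  107=15
Waiting(104) = turnaround − burst = 5 − 5 = 0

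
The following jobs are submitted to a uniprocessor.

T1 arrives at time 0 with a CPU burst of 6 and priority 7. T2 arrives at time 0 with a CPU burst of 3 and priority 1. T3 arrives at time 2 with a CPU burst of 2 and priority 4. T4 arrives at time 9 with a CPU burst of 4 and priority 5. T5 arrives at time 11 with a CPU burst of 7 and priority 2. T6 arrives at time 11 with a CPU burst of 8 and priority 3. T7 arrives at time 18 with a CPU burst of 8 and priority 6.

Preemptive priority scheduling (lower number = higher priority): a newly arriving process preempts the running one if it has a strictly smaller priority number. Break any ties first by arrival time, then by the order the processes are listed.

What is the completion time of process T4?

28

Timeline: | T2 0-3 | T3 3-5 | T1 5-9 | T4 9-11 | T5 11-18 | T6 18-26 | T4 26-28 | T7 28-36 | T1 36-38 |
Completion: T1=38  T2=3  T3=5  T4=28  T5=18  T6=26  T7=36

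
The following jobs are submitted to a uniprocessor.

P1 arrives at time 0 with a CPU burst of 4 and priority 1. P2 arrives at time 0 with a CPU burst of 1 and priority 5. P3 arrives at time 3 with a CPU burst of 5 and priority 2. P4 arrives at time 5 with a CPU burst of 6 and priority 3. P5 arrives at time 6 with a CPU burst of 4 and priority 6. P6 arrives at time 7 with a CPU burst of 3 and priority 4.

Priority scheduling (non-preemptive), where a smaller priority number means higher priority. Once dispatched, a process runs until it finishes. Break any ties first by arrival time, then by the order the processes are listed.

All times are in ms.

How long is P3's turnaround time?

6

Gantt: | P1 0-4 | P3 4-9 | P4 9-15 | P6 15-18 | P2 18-19 | P5 19-23 |
Completion: P1=4  P2=19  P3=9  P4=15  P5=23  P6=18
Turnaround (C−A): P1=4  P2=19  P3=6  P4=10  P5=17  P6=11
Turnaround(P3) = completion − arrival = 9 − 3 = 6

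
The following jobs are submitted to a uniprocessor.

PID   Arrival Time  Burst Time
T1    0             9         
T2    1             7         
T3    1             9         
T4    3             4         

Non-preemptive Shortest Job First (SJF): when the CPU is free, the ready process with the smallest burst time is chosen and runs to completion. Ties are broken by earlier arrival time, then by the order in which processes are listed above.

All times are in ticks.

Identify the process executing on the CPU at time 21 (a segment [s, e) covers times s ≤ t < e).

T3

Timeline: | T1 0-9 | T4 9-13 | T2 13-20 | T3 20-29 |
Completion: T1=9  T2=20  T3=29  T4=13
Turnaround (C−A): T1=9  T2=19  T3=28  T4=10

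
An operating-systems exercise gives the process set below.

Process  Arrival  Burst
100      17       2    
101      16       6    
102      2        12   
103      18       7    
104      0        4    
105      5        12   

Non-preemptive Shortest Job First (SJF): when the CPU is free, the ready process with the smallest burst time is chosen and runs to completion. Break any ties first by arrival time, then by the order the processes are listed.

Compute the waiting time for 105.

Gantt: | 104 0-4 | 102 4-16 | 101 16-22 | 100 22-24 | 103 24-31 | 105 31-43 |
Completion: 100=24  101=22  102=16  103=31  104=4  105=43
Waiting(105) = turnaround − burst = 38 − 12 = 26

26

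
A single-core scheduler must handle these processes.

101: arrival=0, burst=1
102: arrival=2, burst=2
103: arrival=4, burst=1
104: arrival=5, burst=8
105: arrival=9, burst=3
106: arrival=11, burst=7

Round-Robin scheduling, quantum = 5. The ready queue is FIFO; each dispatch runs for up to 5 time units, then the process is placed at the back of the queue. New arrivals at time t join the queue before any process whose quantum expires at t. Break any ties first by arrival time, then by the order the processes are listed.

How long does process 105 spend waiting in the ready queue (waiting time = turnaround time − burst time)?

1

Timeline: | 101 0-1 | idle 1-2 | 102 2-4 | 103 4-5 | 104 5-10 | 105 10-13 | 104 13-16 | 106 16-23 |
Completion: 101=1  102=4  103=5  104=16  105=13  106=23
Turnaround (C−A): 101=1  102=2  103=1  104=11  105=4  106=12
Waiting(105) = turnaround − burst = 4 − 3 = 1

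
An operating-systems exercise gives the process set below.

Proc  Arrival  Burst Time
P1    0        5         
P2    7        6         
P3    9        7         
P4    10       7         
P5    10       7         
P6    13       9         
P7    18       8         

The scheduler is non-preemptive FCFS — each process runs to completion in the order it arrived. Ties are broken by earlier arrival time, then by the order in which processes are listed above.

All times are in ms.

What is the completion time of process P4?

27

Timeline: | P1 0-5 | idle 5-7 | P2 7-13 | P3 13-20 | P4 20-27 | P5 27-34 | P6 34-43 | P7 43-51 |
Completion: P1=5  P2=13  P3=20  P4=27  P5=34  P6=43  P7=51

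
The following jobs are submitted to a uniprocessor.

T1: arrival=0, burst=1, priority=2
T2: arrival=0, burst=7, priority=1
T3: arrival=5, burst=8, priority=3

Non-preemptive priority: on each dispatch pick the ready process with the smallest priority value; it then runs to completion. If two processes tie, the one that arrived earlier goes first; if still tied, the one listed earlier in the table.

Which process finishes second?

Gantt: | T2 0-7 | T1 7-8 | T3 8-16 |
Completion: T1=8  T2=7  T3=16
Turnaround (C−A): T1=8  T2=7  T3=11
Finish order: T2 → T1 → T3

T1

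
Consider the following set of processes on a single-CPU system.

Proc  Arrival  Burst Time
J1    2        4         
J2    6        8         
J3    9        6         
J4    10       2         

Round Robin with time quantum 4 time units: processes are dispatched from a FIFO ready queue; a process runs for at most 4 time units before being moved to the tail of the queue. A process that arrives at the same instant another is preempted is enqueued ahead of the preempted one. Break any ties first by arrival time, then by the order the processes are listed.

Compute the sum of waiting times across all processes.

17

Timeline: | idle 0-2 | J1 2-6 | J2 6-10 | J3 10-14 | J4 14-16 | J2 16-20 | J3 20-22 |
Completion: J1=6  J2=20  J3=22  J4=16
Waiting = turnaround − burst: J1=0, J2=6, J3=7, J4=4
Total waiting = 0 + 6 + 7 + 4 = 17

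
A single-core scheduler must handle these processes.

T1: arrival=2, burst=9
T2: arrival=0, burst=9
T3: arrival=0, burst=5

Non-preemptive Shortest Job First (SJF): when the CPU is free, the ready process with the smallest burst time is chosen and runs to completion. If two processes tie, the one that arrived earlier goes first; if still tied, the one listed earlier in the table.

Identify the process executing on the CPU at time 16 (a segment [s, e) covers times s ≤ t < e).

T1

Schedule: | T3 0-5 | T2 5-14 | T1 14-23 |
Completion: T1=23  T2=14  T3=5
Turnaround (C−A): T1=21  T2=14  T3=5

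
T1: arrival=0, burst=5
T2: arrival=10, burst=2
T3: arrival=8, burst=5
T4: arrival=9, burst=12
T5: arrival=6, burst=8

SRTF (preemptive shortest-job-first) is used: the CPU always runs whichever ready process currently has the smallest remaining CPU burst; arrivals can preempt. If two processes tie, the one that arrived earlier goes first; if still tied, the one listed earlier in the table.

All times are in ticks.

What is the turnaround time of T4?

Schedule: | T1 0-5 | idle 5-6 | T5 6-8 | T3 8-10 | T2 10-12 | T3 12-15 | T5 15-21 | T4 21-33 |
Completion: T1=5  T2=12  T3=15  T4=33  T5=21
Turnaround (C−A): T1=5  T2=2  T3=7  T4=24  T5=15
Turnaround(T4) = completion − arrival = 33 − 9 = 24

24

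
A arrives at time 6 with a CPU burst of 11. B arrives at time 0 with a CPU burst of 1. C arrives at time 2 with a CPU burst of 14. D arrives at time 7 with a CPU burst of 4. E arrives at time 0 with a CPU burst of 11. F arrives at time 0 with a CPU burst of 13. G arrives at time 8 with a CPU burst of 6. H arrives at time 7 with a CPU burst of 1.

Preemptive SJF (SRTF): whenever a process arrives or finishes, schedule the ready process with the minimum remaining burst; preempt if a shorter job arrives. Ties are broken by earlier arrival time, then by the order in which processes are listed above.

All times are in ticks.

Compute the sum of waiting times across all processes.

112

Schedule: | B 0-1 | E 1-7 | H 7-8 | D 8-12 | E 12-17 | G 17-23 | A 23-34 | F 34-47 | C 47-61 |
Completion: A=34  B=1  C=61  D=12  E=17  F=47  G=23  H=8
Turnaround (C−A): A=28  B=1  C=59  D=5  E=17  F=47  G=15  H=1
Waiting = turnaround − burst: A=17, B=0, C=45, D=1, E=6, F=34, G=9, H=0
Total waiting = 17 + 0 + 45 + 1 + 6 + 34 + 9 + 0 = 112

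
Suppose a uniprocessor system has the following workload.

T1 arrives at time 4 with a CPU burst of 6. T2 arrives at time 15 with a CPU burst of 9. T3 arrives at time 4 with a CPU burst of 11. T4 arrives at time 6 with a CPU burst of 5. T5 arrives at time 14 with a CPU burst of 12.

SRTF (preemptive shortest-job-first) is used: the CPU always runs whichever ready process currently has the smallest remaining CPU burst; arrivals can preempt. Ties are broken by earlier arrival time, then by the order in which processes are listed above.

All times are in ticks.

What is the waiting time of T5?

21

Gantt: | idle 0-4 | T1 4-10 | T4 10-15 | T2 15-24 | T3 24-35 | T5 35-47 |
Completion: T1=10  T2=24  T3=35  T4=15  T5=47
Waiting(T5) = turnaround − burst = 33 − 12 = 21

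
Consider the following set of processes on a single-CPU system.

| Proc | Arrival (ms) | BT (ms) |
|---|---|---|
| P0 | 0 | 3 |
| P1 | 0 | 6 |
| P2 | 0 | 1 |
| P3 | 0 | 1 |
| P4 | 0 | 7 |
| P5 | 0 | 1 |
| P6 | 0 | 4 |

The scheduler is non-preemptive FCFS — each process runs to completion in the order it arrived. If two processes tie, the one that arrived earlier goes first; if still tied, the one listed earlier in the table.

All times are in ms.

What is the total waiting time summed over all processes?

70

Gantt: | P0 0-3 | P1 3-9 | P2 9-10 | P3 10-11 | P4 11-18 | P5 18-19 | P6 19-23 |
Completion: P0=3  P1=9  P2=10  P3=11  P4=18  P5=19  P6=23
Waiting = turnaround − burst: P0=0, P1=3, P2=9, P3=10, P4=11, P5=18, P6=19
Total waiting = 0 + 3 + 9 + 10 + 11 + 18 + 19 = 70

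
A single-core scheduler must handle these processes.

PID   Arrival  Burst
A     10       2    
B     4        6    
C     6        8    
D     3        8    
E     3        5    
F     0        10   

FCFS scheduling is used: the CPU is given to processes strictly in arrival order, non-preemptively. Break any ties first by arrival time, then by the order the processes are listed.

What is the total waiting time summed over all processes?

91

Gantt: | F 0-10 | D 10-18 | E 18-23 | B 23-29 | C 29-37 | A 37-39 |
Completion: A=39  B=29  C=37  D=18  E=23  F=10
Turnaround (C−A): A=29  B=25  C=31  D=15  E=20  F=10
Waiting = turnaround − burst: A=27, B=19, C=23, D=7, E=15, F=0
Total waiting = 27 + 19 + 23 + 7 + 15 + 0 = 91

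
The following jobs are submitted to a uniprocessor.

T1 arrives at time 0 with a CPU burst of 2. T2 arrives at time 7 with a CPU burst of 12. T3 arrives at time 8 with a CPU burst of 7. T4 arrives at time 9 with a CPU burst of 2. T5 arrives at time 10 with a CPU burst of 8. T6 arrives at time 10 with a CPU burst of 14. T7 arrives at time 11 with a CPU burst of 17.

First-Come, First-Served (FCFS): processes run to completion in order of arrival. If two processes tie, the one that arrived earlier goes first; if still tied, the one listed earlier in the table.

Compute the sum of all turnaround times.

Schedule: | T1 0-2 | idle 2-7 | T2 7-19 | T3 19-26 | T4 26-28 | T5 28-36 | T6 36-50 | T7 50-67 |
Completion: T1=2  T2=19  T3=26  T4=28  T5=36  T6=50  T7=67
Turnaround (C−A): T1=2  T2=12  T3=18  T4=19  T5=26  T6=40  T7=56
Turnaround = completion − arrival: T1=2, T2=12, T3=18, T4=19, T5=26, T6=40, T7=56
Total turnaround = 2 + 12 + 18 + 19 + 26 + 40 + 56 = 173

173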